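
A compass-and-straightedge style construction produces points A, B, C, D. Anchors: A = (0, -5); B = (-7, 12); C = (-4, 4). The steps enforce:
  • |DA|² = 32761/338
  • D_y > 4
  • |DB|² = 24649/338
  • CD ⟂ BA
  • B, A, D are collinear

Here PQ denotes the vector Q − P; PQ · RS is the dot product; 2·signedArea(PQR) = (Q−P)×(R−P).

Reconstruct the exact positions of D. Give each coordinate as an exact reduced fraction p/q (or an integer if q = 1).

D = (-1267/338, 1387/338)

1. D_x = -1267/338  [B, A, D are collinear ∩ CD ⟂ BA]
2. D_y = 1387/338  [B, A, D are collinear ∩ CD ⟂ BA]
   → D = (-1267/338, 1387/338)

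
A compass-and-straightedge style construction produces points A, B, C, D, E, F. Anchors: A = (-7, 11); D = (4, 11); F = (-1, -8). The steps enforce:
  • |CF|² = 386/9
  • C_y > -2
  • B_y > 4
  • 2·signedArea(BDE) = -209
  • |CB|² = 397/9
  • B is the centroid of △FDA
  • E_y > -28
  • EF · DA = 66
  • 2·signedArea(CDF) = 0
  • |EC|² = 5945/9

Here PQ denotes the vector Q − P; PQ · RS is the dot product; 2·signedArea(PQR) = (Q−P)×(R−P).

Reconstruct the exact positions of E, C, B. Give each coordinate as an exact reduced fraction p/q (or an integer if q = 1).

B = (-4/3, 14/3)
C = (2/3, -5/3)
E = (5, -27)

1. E_x = 5  [EF · DA = 66]
2. C_x = 2/3  [line 19·x + -5·y + -21 = 0 ∩ |CF|² = 386/9]
3. C_y = -5/3  [line 19·x + -5·y + -21 = 0 ∩ |CF|² = 386/9]
   → C = (2/3, -5/3)
4. B_x = -4/3  [B is the centroid of △FDA]
5. B_y = 14/3  [B is the centroid of △FDA]
   → B = (-4/3, 14/3)
6. E_x = 5  [EF · DA = 66 ∩ 2·signedArea(BDE) = -209]
7. E_y = -27  [EF · DA = 66 ∩ 2·signedArea(BDE) = -209]
   → E = (5, -27)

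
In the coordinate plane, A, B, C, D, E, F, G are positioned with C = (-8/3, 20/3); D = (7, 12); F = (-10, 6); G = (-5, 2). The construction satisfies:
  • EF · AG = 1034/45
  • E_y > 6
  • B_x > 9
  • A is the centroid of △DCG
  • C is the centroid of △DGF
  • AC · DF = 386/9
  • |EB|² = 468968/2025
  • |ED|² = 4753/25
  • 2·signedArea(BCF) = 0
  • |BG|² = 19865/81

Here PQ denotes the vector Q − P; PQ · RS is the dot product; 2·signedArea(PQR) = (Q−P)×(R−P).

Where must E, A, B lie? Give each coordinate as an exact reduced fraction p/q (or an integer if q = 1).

1. A_x = -2/9  [A is the centroid of △DCG]
2. A_y = 62/9  [A is the centroid of △DCG]
   → A = (-2/9, 62/9)
3. B_x = 86/9  [line 2/3·x + -22/3·y + 152/3 = 0 ∩ |BG|² = 19865/81]
4. B_y = 70/9  [line 2/3·x + -22/3·y + 152/3 = 0 ∩ |BG|² = 19865/81]
   → B = (86/9, 70/9)
5. E_x = -28/5  [line 43/9·x + 44/9·y + -68/15 = 0 ∩ |EB|² = 468968/2025]
6. E_y = 32/5  [line 43/9·x + 44/9·y + -68/15 = 0 ∩ |EB|² = 468968/2025]
   → E = (-28/5, 32/5)

A = (-2/9, 62/9)
B = (86/9, 70/9)
E = (-28/5, 32/5)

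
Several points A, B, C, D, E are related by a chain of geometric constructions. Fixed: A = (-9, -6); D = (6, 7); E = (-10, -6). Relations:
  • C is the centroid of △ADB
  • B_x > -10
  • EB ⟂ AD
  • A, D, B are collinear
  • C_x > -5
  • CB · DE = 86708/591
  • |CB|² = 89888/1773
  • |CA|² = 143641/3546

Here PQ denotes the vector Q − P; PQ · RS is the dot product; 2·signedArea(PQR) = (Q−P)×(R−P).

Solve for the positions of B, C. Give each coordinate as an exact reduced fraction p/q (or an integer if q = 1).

1. B_x = -3771/394  [A, D, B are collinear ∩ EB ⟂ AD]
2. B_y = -2559/394  [A, D, B are collinear ∩ EB ⟂ AD]
   → B = (-3771/394, -2559/394)
3. C_x = -1651/394  [C is the centroid of △ADB]
4. C_y = -2165/1182  [C is the centroid of △ADB]
   → C = (-1651/394, -2165/1182)

B = (-3771/394, -2559/394)
C = (-1651/394, -2165/1182)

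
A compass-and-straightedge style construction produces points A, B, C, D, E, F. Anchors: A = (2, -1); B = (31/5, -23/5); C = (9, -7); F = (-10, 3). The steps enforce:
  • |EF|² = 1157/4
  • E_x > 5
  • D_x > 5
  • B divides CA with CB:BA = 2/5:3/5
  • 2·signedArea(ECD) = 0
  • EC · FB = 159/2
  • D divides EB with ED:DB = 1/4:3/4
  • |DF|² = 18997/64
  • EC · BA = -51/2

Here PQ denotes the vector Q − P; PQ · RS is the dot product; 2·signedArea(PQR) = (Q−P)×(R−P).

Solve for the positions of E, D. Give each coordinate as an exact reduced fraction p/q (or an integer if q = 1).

D = (227/40, -83/20)
E = (11/2, -4)

1. E_x = 11/2  [EC · BA = -51/2 ∩ EC · FB = 159/2]
2. E_y = -4  [EC · BA = -51/2 ∩ EC · FB = 159/2]
   → E = (11/2, -4)
3. D_x = 227/40  [2·signedArea(ECD) = 0 ∩ D divides EB with ED:DB = 1/4:3/4]
4. D_y = -83/20  [2·signedArea(ECD) = 0 ∩ D divides EB with ED:DB = 1/4:3/4]
   → D = (227/40, -83/20)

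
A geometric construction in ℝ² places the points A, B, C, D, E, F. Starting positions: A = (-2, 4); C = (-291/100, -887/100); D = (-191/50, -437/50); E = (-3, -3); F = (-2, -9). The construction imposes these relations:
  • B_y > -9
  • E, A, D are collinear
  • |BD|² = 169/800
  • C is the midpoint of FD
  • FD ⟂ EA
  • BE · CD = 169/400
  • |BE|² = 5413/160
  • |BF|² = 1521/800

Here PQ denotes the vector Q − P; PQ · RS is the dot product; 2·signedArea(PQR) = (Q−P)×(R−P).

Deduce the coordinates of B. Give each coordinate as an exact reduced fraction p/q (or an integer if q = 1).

1. B_x = -673/200  [line 91/100·x + -13/100·y + 767/400 = 0 ∩ |BF|² = 1521/800]
2. B_y = -1761/200  [line 91/100·x + -13/100·y + 767/400 = 0 ∩ |BF|² = 1521/800]
   → B = (-673/200, -1761/200)

B = (-673/200, -1761/200)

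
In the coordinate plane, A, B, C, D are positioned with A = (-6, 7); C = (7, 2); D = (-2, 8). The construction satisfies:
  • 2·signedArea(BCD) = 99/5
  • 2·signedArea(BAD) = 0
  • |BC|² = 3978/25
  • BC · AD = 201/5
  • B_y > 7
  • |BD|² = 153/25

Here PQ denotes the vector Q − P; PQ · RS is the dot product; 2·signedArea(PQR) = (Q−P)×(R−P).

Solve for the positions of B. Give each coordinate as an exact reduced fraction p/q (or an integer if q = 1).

B = (-22/5, 37/5)

1. B_x = -22/5  [2·signedArea(BAD) = 0 ∩ 2·signedArea(BCD) = 99/5]
2. B_y = 37/5  [2·signedArea(BAD) = 0 ∩ 2·signedArea(BCD) = 99/5]
   → B = (-22/5, 37/5)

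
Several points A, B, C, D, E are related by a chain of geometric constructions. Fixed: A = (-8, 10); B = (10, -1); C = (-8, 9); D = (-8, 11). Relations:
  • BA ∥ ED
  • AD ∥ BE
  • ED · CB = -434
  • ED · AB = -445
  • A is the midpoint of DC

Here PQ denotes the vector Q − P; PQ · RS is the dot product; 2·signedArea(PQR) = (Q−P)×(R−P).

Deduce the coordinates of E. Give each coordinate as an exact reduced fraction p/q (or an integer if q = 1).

1. E_x = 10  [BA ∥ ED ∩ AD ∥ BE]
2. E_y = 0  [BA ∥ ED ∩ AD ∥ BE]
   → E = (10, 0)

E = (10, 0)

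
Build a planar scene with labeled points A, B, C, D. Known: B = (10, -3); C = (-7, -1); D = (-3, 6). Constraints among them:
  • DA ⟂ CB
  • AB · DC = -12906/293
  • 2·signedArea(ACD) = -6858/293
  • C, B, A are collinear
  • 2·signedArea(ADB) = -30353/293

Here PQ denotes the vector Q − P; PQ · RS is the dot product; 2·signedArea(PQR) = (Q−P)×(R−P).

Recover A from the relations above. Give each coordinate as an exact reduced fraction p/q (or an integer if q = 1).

A = (-1133/293, -401/293)

1. A_x = -1133/293  [C, B, A are collinear ∩ DA ⟂ CB]
2. A_y = -401/293  [C, B, A are collinear ∩ DA ⟂ CB]
   → A = (-1133/293, -401/293)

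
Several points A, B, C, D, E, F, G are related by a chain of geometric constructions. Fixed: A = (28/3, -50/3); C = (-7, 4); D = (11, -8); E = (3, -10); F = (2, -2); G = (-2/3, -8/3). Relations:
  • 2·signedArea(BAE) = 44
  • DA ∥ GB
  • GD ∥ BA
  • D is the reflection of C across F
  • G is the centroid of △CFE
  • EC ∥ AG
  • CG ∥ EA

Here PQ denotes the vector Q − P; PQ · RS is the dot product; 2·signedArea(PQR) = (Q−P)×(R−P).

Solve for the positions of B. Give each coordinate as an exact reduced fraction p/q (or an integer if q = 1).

1. B_x = -7/3  [GD ∥ BA ∩ DA ∥ GB]
2. B_y = -34/3  [GD ∥ BA ∩ DA ∥ GB]
   → B = (-7/3, -34/3)

B = (-7/3, -34/3)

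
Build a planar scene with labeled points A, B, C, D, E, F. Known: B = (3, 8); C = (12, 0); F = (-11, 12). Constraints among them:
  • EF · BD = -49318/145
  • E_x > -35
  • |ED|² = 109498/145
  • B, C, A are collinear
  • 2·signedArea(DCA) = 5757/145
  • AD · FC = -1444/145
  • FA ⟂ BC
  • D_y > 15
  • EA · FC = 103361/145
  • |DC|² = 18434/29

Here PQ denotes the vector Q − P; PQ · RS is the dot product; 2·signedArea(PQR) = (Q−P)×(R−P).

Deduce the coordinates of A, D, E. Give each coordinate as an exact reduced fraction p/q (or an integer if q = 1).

A = (-987/145, 2424/145)
D = (-1139/145, 2253/145)
E = (-34, 24)

1. A_x = -987/145  [B, C, A are collinear ∩ FA ⟂ BC]
2. A_y = 2424/145  [B, C, A are collinear ∩ FA ⟂ BC]
   → A = (-987/145, 2424/145)
3. D_x = -1139/145  [2·signedArea(DCA) = 5757/145 ∩ AD · FC = -1444/145]
4. D_y = 2253/145  [2·signedArea(DCA) = 5757/145 ∩ AD · FC = -1444/145]
   → D = (-1139/145, 2253/145)
5. E_x = -34  [EA · FC = 103361/145 ∩ EF · BD = -49318/145]
6. E_y = 24  [EA · FC = 103361/145 ∩ EF · BD = -49318/145]
   → E = (-34, 24)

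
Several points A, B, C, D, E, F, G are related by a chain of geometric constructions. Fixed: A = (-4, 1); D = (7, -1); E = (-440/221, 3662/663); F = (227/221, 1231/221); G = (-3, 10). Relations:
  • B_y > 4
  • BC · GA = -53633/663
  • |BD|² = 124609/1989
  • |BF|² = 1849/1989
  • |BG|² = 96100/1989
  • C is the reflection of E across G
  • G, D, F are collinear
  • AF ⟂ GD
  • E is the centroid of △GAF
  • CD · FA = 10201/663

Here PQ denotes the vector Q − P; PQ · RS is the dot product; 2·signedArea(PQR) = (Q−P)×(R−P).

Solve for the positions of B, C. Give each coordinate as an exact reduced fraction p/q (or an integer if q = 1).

B = (1111/663, 3220/663)
C = (-886/221, 9598/663)

1. C_x = -886/221  [C is the reflection of E across G]
2. C_y = 9598/663  [C is the reflection of E across G]
   → C = (-886/221, 9598/663)
3. B_x = 1111/663  [line 1·x + 9·y + -30091/663 = 0 ∩ |BD|² = 124609/1989]
4. B_y = 3220/663  [line 1·x + 9·y + -30091/663 = 0 ∩ |BD|² = 124609/1989]
   → B = (1111/663, 3220/663)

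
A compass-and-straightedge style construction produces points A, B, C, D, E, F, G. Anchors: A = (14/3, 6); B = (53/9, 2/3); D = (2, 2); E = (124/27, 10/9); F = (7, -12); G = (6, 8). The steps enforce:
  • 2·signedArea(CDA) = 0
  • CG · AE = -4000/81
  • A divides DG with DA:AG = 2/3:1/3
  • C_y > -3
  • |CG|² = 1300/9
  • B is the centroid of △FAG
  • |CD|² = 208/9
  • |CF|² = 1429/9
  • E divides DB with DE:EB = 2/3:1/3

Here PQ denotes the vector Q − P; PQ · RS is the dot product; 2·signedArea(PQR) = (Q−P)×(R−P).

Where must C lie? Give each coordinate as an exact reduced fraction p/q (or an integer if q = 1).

C = (-2/3, -2)

1. C_x = -2/3  [2·signedArea(CDA) = 0 ∩ CG · AE = -4000/81]
2. C_y = -2  [2·signedArea(CDA) = 0 ∩ CG · AE = -4000/81]
   → C = (-2/3, -2)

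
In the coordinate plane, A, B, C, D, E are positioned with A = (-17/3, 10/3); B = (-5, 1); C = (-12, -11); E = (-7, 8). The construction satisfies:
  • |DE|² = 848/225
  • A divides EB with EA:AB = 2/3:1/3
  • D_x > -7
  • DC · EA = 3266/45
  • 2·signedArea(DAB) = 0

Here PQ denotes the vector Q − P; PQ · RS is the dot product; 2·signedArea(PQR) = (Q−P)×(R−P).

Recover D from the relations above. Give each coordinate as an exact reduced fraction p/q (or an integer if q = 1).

D = (-97/15, 92/15)

1. D_x = -97/15  [2·signedArea(DAB) = 0 ∩ DC · EA = 3266/45]
2. D_y = 92/15  [2·signedArea(DAB) = 0 ∩ DC · EA = 3266/45]
   → D = (-97/15, 92/15)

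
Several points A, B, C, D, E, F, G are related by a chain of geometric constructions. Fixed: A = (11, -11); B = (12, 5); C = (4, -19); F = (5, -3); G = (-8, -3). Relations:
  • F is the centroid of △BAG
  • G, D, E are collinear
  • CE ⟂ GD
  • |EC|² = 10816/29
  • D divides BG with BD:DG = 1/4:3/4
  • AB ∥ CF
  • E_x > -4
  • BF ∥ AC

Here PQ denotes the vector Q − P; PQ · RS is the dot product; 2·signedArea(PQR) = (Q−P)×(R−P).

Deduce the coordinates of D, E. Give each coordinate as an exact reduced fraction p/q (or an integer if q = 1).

1. D_x = 7  [D divides BG with BD:DG = 1/4:3/4]
2. D_y = 3  [D divides BG with BD:DG = 1/4:3/4]
   → D = (7, 3)
3. E_x = -92/29  [G, D, E are collinear ∩ CE ⟂ GD]
4. E_y = -31/29  [G, D, E are collinear ∩ CE ⟂ GD]
   → E = (-92/29, -31/29)

D = (7, 3)
E = (-92/29, -31/29)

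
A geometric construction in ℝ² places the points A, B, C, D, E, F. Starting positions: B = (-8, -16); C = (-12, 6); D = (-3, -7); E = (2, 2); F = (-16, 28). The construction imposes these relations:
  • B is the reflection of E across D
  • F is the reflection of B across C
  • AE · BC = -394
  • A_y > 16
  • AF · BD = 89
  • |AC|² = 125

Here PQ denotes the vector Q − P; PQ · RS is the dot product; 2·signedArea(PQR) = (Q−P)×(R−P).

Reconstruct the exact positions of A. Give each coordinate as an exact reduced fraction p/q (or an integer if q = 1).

1. A_x = -14  [AE · BC = -394 ∩ AF · BD = 89]
2. A_y = 17  [AE · BC = -394 ∩ AF · BD = 89]
   → A = (-14, 17)

A = (-14, 17)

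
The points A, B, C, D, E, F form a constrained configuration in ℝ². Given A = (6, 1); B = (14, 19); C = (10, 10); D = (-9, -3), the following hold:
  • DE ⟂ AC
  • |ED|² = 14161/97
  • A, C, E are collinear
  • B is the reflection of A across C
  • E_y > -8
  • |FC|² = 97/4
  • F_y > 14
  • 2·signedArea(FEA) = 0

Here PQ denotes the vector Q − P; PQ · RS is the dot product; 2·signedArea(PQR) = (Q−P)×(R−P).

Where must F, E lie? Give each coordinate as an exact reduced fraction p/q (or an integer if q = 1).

1. E_x = 198/97  [A, C, E are collinear ∩ DE ⟂ AC]
2. E_y = -767/97  [A, C, E are collinear ∩ DE ⟂ AC]
   → E = (198/97, -767/97)
3. F_x = 12  [line -864/97·x + 384/97·y + 4800/97 = 0 ∩ |FC|² = 97/4]
4. F_y = 29/2  [line -864/97·x + 384/97·y + 4800/97 = 0 ∩ |FC|² = 97/4]
   → F = (12, 29/2)

E = (198/97, -767/97)
F = (12, 29/2)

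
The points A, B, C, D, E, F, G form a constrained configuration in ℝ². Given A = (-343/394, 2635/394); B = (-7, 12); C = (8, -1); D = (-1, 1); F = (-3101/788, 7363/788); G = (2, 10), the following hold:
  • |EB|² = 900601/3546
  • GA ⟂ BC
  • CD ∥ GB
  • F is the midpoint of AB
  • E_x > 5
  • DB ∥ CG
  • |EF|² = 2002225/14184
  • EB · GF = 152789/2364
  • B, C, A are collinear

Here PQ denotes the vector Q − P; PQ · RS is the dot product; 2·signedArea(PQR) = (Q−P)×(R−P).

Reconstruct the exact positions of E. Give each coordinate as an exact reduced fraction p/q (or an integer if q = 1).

1. E_x = 1987/394  [line 4677/788·x + 517/788·y + -18296/591 = 0 ∩ |EF|² = 2002225/14184]
2. E_y = 1847/1182  [line 4677/788·x + 517/788·y + -18296/591 = 0 ∩ |EF|² = 2002225/14184]
   → E = (1987/394, 1847/1182)

E = (1987/394, 1847/1182)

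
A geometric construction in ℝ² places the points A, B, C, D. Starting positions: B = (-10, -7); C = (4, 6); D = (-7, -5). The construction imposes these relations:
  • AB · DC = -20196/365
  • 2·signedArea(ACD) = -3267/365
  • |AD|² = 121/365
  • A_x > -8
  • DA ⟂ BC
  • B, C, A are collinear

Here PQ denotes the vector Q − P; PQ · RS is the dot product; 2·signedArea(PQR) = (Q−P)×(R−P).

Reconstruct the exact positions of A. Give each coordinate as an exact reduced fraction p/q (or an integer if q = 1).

A = (-2698/365, -1671/365)

1. A_x = -2698/365  [B, C, A are collinear ∩ DA ⟂ BC]
2. A_y = -1671/365  [B, C, A are collinear ∩ DA ⟂ BC]
   → A = (-2698/365, -1671/365)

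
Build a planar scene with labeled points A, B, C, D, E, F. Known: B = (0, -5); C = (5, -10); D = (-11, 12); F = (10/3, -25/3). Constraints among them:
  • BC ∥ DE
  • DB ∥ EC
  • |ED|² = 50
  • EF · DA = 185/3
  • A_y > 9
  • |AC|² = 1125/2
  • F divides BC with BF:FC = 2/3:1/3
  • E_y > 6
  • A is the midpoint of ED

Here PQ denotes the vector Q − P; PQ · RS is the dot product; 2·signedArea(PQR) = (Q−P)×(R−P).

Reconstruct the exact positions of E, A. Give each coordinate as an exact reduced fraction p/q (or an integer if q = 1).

1. E_x = -6  [DB ∥ EC ∩ BC ∥ DE]
2. E_y = 7  [DB ∥ EC ∩ BC ∥ DE]
   → E = (-6, 7)
3. A_x = -17/2  [A is the midpoint of ED]
4. A_y = 19/2  [A is the midpoint of ED]
   → A = (-17/2, 19/2)

A = (-17/2, 19/2)
E = (-6, 7)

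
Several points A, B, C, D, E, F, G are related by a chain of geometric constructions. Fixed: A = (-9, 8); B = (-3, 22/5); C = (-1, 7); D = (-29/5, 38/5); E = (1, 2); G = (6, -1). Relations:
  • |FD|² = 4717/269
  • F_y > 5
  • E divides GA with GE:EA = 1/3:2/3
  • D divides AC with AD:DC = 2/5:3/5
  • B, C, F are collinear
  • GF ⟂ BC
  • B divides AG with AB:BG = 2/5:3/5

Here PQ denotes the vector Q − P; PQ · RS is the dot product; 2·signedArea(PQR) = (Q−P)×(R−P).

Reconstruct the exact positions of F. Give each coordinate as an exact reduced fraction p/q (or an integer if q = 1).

1. F_x = -609/269  [B, C, F are collinear ∩ GF ⟂ BC]
2. F_y = 1441/269  [B, C, F are collinear ∩ GF ⟂ BC]
   → F = (-609/269, 1441/269)

F = (-609/269, 1441/269)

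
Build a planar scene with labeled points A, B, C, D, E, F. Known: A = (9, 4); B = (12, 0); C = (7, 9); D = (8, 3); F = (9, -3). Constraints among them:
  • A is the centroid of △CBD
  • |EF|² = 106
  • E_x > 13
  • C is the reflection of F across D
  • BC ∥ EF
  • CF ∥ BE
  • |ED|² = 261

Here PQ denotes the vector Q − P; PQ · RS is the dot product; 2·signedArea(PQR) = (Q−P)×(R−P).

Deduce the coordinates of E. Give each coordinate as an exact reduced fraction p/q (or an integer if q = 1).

E = (14, -12)

1. E_x = 14  [BC ∥ EF ∩ CF ∥ BE]
2. E_y = -12  [BC ∥ EF ∩ CF ∥ BE]
   → E = (14, -12)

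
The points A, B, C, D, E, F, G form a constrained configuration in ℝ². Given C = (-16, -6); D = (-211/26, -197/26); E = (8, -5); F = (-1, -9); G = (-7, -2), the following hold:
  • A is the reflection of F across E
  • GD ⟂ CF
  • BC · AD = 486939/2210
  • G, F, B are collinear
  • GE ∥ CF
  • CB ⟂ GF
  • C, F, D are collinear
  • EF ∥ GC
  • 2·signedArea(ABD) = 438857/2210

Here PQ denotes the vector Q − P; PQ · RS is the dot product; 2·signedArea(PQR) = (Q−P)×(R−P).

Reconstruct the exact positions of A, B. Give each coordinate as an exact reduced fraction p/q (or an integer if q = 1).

A = (17, -1)
B = (-751/85, 12/85)

1. A_x = 17  [A is the reflection of F across E]
2. A_y = -1  [A is the reflection of F across E]
   → A = (17, -1)
3. B_x = -751/85  [G, F, B are collinear ∩ CB ⟂ GF]
4. B_y = 12/85  [G, F, B are collinear ∩ CB ⟂ GF]
   → B = (-751/85, 12/85)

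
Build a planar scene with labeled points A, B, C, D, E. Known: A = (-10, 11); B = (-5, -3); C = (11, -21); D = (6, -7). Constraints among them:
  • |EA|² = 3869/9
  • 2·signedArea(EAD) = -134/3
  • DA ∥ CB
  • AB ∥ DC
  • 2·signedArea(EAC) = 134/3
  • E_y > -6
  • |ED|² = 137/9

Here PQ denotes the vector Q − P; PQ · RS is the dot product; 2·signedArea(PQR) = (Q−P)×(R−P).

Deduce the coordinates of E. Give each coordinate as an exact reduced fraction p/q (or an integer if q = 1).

1. E_x = 7/3  [2·signedArea(EAC) = 134/3 ∩ 2·signedArea(EAD) = -134/3]
2. E_y = -17/3  [2·signedArea(EAC) = 134/3 ∩ 2·signedArea(EAD) = -134/3]
   → E = (7/3, -17/3)

E = (7/3, -17/3)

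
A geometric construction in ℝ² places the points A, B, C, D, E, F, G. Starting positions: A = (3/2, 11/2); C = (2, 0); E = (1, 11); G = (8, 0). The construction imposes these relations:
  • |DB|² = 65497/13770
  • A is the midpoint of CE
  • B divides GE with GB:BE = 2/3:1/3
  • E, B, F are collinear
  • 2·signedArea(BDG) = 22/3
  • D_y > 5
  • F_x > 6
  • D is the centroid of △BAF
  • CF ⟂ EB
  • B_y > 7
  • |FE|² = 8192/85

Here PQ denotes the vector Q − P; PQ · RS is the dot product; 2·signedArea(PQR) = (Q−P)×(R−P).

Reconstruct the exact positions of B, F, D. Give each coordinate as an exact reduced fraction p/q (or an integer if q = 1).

1. B_x = 10/3  [B divides GE with GB:BE = 2/3:1/3]
2. B_y = 22/3  [B divides GE with GB:BE = 2/3:1/3]
   → B = (10/3, 22/3)
3. F_x = 533/85  [E, B, F are collinear ∩ CF ⟂ EB]
4. F_y = 231/85  [E, B, F are collinear ∩ CF ⟂ EB]
   → F = (533/85, 231/85)
5. D_x = 5663/1530  [D is the centroid of △BAF]
6. D_y = 7931/1530  [D is the centroid of △BAF]
   → D = (5663/1530, 7931/1530)

B = (10/3, 22/3)
D = (5663/1530, 7931/1530)
F = (533/85, 231/85)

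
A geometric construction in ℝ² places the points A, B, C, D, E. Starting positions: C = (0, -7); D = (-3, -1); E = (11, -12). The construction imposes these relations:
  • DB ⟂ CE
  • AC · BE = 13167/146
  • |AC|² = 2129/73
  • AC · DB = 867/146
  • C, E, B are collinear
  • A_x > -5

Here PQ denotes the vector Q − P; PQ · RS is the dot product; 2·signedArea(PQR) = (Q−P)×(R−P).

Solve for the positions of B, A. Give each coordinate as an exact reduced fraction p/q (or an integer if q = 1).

1. B_x = -693/146  [C, E, B are collinear ∩ DB ⟂ CE]
2. B_y = -707/146  [C, E, B are collinear ∩ DB ⟂ CE]
   → B = (-693/146, -707/146)
3. A_x = -304/73  [AC · BE = 13167/146 ∩ AC · DB = 867/146]
4. A_y = -260/73  [AC · BE = 13167/146 ∩ AC · DB = 867/146]
   → A = (-304/73, -260/73)

A = (-304/73, -260/73)
B = (-693/146, -707/146)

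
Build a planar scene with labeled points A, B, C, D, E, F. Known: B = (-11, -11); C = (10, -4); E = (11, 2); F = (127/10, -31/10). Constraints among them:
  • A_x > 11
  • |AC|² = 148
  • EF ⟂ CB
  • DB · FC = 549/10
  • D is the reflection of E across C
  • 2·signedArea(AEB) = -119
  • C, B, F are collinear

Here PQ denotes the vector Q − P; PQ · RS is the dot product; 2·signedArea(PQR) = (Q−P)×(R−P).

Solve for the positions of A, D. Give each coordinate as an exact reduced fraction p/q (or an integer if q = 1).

1. A_x = 12  [line 13·x + -22·y + 20 = 0 ∩ |AC|² = 148]
2. A_y = 8  [line 13·x + -22·y + 20 = 0 ∩ |AC|² = 148]
   → A = (12, 8)
3. D_x = 9  [D is the reflection of E across C]
4. D_y = -10  [D is the reflection of E across C]
   → D = (9, -10)

A = (12, 8)
D = (9, -10)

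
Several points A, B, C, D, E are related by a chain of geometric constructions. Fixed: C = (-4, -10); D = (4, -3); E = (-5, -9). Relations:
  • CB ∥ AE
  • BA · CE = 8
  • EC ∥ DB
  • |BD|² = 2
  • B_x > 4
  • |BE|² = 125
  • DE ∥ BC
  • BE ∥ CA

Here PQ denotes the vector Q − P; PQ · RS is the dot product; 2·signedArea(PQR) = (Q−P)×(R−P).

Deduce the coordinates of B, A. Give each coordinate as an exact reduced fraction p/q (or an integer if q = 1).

1. B_x = 5  [DE ∥ BC ∩ EC ∥ DB]
2. B_y = -4  [DE ∥ BC ∩ EC ∥ DB]
   → B = (5, -4)
3. A_x = -14  [CB ∥ AE ∩ BE ∥ CA]
4. A_y = -15  [CB ∥ AE ∩ BE ∥ CA]
   → A = (-14, -15)

A = (-14, -15)
B = (5, -4)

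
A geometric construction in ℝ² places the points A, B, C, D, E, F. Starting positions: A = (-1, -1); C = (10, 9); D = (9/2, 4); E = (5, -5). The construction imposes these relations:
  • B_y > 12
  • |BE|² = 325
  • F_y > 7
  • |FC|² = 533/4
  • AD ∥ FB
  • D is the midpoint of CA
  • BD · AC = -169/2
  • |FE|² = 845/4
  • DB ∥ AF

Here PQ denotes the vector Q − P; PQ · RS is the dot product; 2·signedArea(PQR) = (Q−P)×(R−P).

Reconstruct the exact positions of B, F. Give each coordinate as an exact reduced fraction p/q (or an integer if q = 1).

1. B_x = 4  [line -11·x + -10·y + 174 = 0 ∩ |BE|² = 325]
2. B_y = 13  [line -11·x + -10·y + 174 = 0 ∩ |BE|² = 325]
   → B = (4, 13)
3. F_x = -3/2  [AD ∥ FB ∩ DB ∥ AF]
4. F_y = 8  [AD ∥ FB ∩ DB ∥ AF]
   → F = (-3/2, 8)

B = (4, 13)
F = (-3/2, 8)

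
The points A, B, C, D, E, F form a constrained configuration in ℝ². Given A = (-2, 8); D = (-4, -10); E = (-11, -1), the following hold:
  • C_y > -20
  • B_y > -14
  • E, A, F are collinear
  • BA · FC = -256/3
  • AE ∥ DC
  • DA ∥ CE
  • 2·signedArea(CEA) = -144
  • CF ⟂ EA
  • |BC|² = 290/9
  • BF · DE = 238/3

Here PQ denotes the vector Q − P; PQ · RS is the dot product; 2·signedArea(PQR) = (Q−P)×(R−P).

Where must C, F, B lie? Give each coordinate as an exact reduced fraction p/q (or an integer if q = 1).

1. C_x = -13  [DA ∥ CE ∩ AE ∥ DC]
2. C_y = -19  [DA ∥ CE ∩ AE ∥ DC]
   → C = (-13, -19)
3. F_x = -21  [E, A, F are collinear ∩ CF ⟂ EA]
4. F_y = -11  [E, A, F are collinear ∩ CF ⟂ EA]
   → F = (-21, -11)
5. B_x = -38/3  [BA · FC = -256/3 ∩ BF · DE = 238/3]
6. B_y = -40/3  [BA · FC = -256/3 ∩ BF · DE = 238/3]
   → B = (-38/3, -40/3)

B = (-38/3, -40/3)
C = (-13, -19)
F = (-21, -11)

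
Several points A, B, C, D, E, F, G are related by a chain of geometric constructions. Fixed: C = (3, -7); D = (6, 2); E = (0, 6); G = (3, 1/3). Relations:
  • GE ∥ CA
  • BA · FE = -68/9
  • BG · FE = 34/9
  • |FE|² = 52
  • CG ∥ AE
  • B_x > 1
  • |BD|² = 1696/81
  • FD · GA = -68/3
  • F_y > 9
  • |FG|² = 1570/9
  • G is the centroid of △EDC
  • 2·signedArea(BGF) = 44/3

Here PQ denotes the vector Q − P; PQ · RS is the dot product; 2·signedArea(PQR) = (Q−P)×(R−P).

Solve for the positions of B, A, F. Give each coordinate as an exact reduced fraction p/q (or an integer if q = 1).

1. A_x = 0  [CG ∥ AE ∩ GE ∥ CA]
2. A_y = -4/3  [CG ∥ AE ∩ GE ∥ CA]
   → A = (0, -4/3)
3. F_x = -6  [line 3·x + 5/3·y + 4/3 = 0 ∩ |FE|² = 52]
4. F_y = 10  [line 3·x + 5/3·y + 4/3 = 0 ∩ |FE|² = 52]
   → F = (-6, 10)
5. B_x = 2  [BA · FE = -68/9 ∩ 2·signedArea(BGF) = 44/3]
6. B_y = -2/9  [BA · FE = -68/9 ∩ 2·signedArea(BGF) = 44/3]
   → B = (2, -2/9)

A = (0, -4/3)
B = (2, -2/9)
F = (-6, 10)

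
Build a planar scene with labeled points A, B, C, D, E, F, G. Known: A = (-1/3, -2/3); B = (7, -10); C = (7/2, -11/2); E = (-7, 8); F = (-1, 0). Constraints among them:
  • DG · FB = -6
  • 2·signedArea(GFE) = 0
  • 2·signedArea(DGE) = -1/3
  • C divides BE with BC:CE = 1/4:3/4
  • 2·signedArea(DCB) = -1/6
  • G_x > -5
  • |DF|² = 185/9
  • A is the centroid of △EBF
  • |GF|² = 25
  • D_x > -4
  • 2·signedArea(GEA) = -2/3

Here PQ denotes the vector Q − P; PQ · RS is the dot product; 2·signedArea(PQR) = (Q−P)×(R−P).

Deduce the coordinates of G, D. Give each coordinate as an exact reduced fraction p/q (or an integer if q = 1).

D = (-11/3, 11/3)
G = (-4, 4)

1. G_x = -4  [2·signedArea(GFE) = 0 ∩ 2·signedArea(GEA) = -2/3]
2. G_y = 4  [2·signedArea(GFE) = 0 ∩ 2·signedArea(GEA) = -2/3]
   → G = (-4, 4)
3. D_x = -11/3  [2·signedArea(DGE) = -1/3 ∩ DG · FB = -6]
4. D_y = 11/3  [2·signedArea(DGE) = -1/3 ∩ DG · FB = -6]
   → D = (-11/3, 11/3)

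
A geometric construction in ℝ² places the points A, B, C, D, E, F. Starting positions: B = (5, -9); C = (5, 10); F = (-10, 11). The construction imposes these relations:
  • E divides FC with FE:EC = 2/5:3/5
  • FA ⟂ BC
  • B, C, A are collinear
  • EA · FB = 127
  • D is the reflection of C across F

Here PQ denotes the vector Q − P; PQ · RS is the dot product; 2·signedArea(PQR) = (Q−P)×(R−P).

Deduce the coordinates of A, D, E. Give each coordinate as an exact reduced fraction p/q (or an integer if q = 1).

1. A_x = 5  [B, C, A are collinear ∩ FA ⟂ BC]
2. A_y = 11  [B, C, A are collinear ∩ FA ⟂ BC]
   → A = (5, 11)
3. D_x = -25  [D is the reflection of C across F]
4. D_y = 12  [D is the reflection of C across F]
   → D = (-25, 12)
5. E_x = -4  [E divides FC with FE:EC = 2/5:3/5]
6. E_y = 53/5  [E divides FC with FE:EC = 2/5:3/5]
   → E = (-4, 53/5)

A = (5, 11)
D = (-25, 12)
E = (-4, 53/5)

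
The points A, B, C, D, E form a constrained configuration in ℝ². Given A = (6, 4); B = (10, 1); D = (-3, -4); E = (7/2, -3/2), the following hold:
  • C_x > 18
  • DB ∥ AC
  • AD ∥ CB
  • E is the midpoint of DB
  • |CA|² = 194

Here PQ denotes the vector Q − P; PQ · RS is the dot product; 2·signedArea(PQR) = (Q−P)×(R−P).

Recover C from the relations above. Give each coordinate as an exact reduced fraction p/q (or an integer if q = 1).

1. C_x = 19  [AD ∥ CB ∩ DB ∥ AC]
2. C_y = 9  [AD ∥ CB ∩ DB ∥ AC]
   → C = (19, 9)

C = (19, 9)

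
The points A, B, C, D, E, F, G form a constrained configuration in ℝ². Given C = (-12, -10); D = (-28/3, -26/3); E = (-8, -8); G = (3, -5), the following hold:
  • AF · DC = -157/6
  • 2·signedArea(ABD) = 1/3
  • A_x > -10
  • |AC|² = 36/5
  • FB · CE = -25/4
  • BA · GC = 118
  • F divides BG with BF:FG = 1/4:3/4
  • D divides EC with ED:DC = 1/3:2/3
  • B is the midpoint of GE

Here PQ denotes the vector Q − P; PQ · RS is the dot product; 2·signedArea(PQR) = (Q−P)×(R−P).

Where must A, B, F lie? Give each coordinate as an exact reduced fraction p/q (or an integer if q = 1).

A = (-48/5, -44/5)
B = (-5/2, -13/2)
F = (-9/8, -49/8)

1. B_x = -5/2  [B is the midpoint of GE]
2. B_y = -13/2  [B is the midpoint of GE]
   → B = (-5/2, -13/2)
3. F_x = -9/8  [F divides BG with BF:FG = 1/4:3/4]
4. F_y = -49/8  [F divides BG with BF:FG = 1/4:3/4]
   → F = (-9/8, -49/8)
5. A_x = -48/5  [AF · DC = -157/6 ∩ 2·signedArea(ABD) = 1/3]
6. A_y = -44/5  [AF · DC = -157/6 ∩ 2·signedArea(ABD) = 1/3]
   → A = (-48/5, -44/5)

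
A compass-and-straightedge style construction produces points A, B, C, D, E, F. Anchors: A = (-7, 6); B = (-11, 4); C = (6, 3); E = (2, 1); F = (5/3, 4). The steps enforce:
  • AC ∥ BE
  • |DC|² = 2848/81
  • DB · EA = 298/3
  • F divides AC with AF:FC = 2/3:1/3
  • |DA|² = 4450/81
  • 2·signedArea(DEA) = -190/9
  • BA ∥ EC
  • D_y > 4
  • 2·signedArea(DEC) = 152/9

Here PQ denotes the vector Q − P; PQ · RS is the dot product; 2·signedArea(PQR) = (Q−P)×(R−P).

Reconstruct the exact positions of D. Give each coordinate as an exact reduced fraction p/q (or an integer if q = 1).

D = (2/9, 13/3)

1. D_x = 2/9  [2·signedArea(DEA) = -190/9 ∩ 2·signedArea(DEC) = 152/9]
2. D_y = 13/3  [2·signedArea(DEA) = -190/9 ∩ 2·signedArea(DEC) = 152/9]
   → D = (2/9, 13/3)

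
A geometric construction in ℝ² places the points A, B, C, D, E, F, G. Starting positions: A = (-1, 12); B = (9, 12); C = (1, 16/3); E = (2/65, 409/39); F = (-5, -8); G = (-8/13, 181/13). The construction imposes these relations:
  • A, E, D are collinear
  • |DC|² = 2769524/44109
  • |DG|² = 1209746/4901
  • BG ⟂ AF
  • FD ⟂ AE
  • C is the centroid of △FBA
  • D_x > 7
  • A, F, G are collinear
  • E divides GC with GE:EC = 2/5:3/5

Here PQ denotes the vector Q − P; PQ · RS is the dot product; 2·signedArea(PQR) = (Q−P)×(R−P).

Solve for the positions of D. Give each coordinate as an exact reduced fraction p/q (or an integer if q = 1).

D = (34495/4901, 992/4901)

1. D_x = 34495/4901  [A, E, D are collinear ∩ FD ⟂ AE]
2. D_y = 992/4901  [A, E, D are collinear ∩ FD ⟂ AE]
   → D = (34495/4901, 992/4901)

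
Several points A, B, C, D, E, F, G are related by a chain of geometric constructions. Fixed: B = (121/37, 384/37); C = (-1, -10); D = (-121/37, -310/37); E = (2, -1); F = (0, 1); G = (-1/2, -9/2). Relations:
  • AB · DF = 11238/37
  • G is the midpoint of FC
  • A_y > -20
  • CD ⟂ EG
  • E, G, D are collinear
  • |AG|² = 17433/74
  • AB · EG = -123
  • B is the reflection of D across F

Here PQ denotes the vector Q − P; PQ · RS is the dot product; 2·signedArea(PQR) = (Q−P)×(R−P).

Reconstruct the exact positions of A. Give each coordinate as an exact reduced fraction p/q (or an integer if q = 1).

A = (-158/37, -717/37)

1. A_x = -158/37  [AB · DF = 11238/37 ∩ AB · EG = -123]
2. A_y = -717/37  [AB · DF = 11238/37 ∩ AB · EG = -123]
   → A = (-158/37, -717/37)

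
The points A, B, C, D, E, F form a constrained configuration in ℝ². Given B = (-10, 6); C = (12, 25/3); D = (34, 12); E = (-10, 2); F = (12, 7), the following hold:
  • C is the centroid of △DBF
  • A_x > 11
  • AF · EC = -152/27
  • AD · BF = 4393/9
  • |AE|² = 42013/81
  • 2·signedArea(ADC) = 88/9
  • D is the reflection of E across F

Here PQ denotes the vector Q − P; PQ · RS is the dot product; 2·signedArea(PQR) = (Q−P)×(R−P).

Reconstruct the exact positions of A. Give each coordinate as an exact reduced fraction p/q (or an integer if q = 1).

1. A_x = 12  [2·signedArea(ADC) = 88/9 ∩ AD · BF = 4393/9]
2. A_y = 71/9  [2·signedArea(ADC) = 88/9 ∩ AD · BF = 4393/9]
   → A = (12, 71/9)

A = (12, 71/9)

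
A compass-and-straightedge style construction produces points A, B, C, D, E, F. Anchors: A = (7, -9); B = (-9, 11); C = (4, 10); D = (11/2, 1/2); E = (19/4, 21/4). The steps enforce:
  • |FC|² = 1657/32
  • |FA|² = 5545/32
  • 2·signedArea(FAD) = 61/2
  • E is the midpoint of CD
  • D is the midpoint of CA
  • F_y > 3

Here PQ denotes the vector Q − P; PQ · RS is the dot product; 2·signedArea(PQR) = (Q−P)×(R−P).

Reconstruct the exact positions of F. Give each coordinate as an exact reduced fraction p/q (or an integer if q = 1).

F = (15/8, 25/8)

1. F_x = 15/8  [line -19/2·x + -3/2·y + 45/2 = 0 ∩ |FA|² = 5545/32]
2. F_y = 25/8  [line -19/2·x + -3/2·y + 45/2 = 0 ∩ |FA|² = 5545/32]
   → F = (15/8, 25/8)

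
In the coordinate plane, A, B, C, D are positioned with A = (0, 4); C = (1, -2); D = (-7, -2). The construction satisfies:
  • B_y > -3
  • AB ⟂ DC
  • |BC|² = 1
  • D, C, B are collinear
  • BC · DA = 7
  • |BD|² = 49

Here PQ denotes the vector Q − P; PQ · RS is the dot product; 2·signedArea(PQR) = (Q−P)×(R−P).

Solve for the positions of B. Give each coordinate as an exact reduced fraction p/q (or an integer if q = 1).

1. B_x = 0  [D, C, B are collinear ∩ AB ⟂ DC]
2. B_y = -2  [D, C, B are collinear ∩ AB ⟂ DC]
   → B = (0, -2)

B = (0, -2)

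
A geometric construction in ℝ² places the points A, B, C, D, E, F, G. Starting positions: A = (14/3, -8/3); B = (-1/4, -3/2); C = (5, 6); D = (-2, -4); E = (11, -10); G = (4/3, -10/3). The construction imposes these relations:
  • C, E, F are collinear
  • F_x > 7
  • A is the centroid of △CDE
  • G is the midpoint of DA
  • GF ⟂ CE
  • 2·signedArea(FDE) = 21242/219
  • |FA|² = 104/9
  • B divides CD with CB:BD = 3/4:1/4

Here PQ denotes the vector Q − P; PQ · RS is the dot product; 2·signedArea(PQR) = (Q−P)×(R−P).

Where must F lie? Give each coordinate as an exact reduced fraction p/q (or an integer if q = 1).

1. F_x = 556/73  [C, E, F are collinear ∩ GF ⟂ CE]
2. F_y = -214/219  [C, E, F are collinear ∩ GF ⟂ CE]
   → F = (556/73, -214/219)

F = (556/73, -214/219)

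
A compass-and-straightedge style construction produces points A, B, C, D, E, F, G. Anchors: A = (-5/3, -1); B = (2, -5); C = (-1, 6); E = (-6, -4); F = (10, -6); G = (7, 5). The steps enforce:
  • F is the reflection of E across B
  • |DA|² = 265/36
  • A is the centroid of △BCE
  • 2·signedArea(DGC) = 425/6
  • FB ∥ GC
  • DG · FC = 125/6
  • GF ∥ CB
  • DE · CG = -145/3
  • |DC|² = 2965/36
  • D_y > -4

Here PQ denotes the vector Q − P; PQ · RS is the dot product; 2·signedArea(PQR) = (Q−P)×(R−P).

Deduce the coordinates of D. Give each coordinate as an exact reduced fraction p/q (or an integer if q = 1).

1. D_x = 1/6  [DG · FC = 125/6 ∩ DE · CG = -145/3]
2. D_y = -3  [DG · FC = 125/6 ∩ DE · CG = -145/3]
   → D = (1/6, -3)

D = (1/6, -3)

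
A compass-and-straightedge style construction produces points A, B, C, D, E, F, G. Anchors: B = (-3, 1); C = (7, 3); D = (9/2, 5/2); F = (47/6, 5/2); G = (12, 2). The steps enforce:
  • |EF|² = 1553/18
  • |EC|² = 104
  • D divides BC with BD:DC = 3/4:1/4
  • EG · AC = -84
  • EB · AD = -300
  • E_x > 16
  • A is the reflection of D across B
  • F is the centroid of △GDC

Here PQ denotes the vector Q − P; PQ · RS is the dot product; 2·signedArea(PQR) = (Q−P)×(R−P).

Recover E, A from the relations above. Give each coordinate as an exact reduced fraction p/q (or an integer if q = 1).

1. A_x = -21/2  [A is the reflection of D across B]
2. A_y = -1/2  [A is the reflection of D across B]
   → A = (-21/2, -1/2)
3. E_x = 17  [line -15·x + -3·y + 258 = 0 ∩ |EC|² = 104]
4. E_y = 1  [line -15·x + -3·y + 258 = 0 ∩ |EC|² = 104]
   → E = (17, 1)

A = (-21/2, -1/2)
E = (17, 1)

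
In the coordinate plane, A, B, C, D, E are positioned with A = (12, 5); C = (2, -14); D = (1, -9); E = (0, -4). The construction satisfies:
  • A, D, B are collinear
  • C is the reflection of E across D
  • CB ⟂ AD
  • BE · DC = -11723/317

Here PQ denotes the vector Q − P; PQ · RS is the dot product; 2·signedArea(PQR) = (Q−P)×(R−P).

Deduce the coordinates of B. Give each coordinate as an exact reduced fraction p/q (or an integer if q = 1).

1. B_x = -332/317  [A, D, B are collinear ∩ CB ⟂ AD]
2. B_y = -3679/317  [A, D, B are collinear ∩ CB ⟂ AD]
   → B = (-332/317, -3679/317)

B = (-332/317, -3679/317)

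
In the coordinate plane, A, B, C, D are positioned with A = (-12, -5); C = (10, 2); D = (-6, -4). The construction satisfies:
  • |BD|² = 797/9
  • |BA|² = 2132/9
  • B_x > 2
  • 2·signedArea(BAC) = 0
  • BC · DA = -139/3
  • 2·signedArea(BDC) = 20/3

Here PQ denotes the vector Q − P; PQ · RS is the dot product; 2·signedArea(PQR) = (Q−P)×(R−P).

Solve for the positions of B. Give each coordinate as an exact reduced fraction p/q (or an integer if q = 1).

1. B_x = 8/3  [2·signedArea(BAC) = 0 ∩ BC · DA = -139/3]
2. B_y = -1/3  [2·signedArea(BAC) = 0 ∩ BC · DA = -139/3]
   → B = (8/3, -1/3)

B = (8/3, -1/3)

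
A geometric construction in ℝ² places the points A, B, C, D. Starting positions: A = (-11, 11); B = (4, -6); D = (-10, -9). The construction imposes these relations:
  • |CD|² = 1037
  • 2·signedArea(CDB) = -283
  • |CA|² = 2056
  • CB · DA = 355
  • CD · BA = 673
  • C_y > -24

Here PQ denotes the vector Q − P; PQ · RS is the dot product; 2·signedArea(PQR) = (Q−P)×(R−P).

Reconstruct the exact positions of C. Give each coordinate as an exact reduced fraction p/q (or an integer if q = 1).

1. C_x = 19  [2·signedArea(CDB) = -283 ∩ CB · DA = 355]
2. C_y = -23  [2·signedArea(CDB) = -283 ∩ CB · DA = 355]
   → C = (19, -23)

C = (19, -23)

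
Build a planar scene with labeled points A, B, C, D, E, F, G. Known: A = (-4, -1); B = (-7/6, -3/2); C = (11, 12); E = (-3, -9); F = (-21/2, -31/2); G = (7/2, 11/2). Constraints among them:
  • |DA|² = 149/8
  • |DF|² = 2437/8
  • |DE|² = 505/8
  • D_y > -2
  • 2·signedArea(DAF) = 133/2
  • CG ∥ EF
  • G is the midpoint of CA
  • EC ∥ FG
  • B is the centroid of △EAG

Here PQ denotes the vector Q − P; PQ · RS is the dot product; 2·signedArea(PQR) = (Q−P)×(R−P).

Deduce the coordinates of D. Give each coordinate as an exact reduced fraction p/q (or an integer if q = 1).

D = (1/4, -7/4)

1. D_x = 1/4  [line 29/2·x + -13/2·y + -15 = 0 ∩ |DA|² = 149/8]
2. D_y = -7/4  [line 29/2·x + -13/2·y + -15 = 0 ∩ |DA|² = 149/8]
   → D = (1/4, -7/4)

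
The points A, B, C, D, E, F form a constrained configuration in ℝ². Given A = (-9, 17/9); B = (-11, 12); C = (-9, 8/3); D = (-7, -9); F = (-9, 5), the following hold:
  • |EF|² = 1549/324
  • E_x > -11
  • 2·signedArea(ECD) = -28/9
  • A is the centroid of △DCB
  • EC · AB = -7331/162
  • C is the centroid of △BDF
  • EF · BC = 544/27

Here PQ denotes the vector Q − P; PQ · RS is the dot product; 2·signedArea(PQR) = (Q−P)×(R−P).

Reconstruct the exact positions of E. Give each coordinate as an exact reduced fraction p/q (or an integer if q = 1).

1. E_x = -10  [EF · BC = 544/27 ∩ 2·signedArea(ECD) = -28/9]
2. E_y = 125/18  [EF · BC = 544/27 ∩ 2·signedArea(ECD) = -28/9]
   → E = (-10, 125/18)

E = (-10, 125/18)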